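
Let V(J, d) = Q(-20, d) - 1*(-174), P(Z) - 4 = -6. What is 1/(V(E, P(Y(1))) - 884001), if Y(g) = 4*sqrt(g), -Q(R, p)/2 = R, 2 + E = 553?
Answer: -1/883787 ≈ -1.1315e-6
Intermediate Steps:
E = 551 (E = -2 + 553 = 551)
Q(R, p) = -2*R
P(Z) = -2 (P(Z) = 4 - 6 = -2)
V(J, d) = 214 (V(J, d) = -2*(-20) - 1*(-174) = 40 + 174 = 214)
1/(V(E, P(Y(1))) - 884001) = 1/(214 - 884001) = 1/(-883787) = -1/883787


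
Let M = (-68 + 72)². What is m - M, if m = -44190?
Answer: -44206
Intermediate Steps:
M = 16 (M = 4² = 16)
m - M = -44190 - 1*16 = -44190 - 16 = -44206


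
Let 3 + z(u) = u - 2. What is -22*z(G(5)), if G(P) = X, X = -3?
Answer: 176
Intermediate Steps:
G(P) = -3
z(u) = -5 + u (z(u) = -3 + (u - 2) = -3 + (-2 + u) = -5 + u)
-22*z(G(5)) = -22*(-5 - 3) = -22*(-8) = 176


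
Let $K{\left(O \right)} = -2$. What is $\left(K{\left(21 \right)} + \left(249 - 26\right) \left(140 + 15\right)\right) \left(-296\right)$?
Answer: $-10230648$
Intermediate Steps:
$\left(K{\left(21 \right)} + \left(249 - 26\right) \left(140 + 15\right)\right) \left(-296\right) = \left(-2 + \left(249 - 26\right) \left(140 + 15\right)\right) \left(-296\right) = \left(-2 + 223 \cdot 155\right) \left(-296\right) = \left(-2 + 34565\right) \left(-296\right) = 34563 \left(-296\right) = -10230648$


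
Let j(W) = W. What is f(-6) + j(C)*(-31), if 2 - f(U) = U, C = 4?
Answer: -116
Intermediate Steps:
f(U) = 2 - U
f(-6) + j(C)*(-31) = (2 - 1*(-6)) + 4*(-31) = (2 + 6) - 124 = 8 - 124 = -116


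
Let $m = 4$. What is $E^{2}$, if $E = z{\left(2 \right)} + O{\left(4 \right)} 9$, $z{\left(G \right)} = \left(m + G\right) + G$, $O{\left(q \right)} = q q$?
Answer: $23104$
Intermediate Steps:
$O{\left(q \right)} = q^{2}$
$z{\left(G \right)} = 4 + 2 G$ ($z{\left(G \right)} = \left(4 + G\right) + G = 4 + 2 G$)
$E = 152$ ($E = \left(4 + 2 \cdot 2\right) + 4^{2} \cdot 9 = \left(4 + 4\right) + 16 \cdot 9 = 8 + 144 = 152$)
$E^{2} = 152^{2} = 23104$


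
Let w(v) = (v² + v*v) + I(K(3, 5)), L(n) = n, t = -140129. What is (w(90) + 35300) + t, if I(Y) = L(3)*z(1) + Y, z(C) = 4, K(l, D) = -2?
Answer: -88619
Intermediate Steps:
I(Y) = 12 + Y (I(Y) = 3*4 + Y = 12 + Y)
w(v) = 10 + 2*v² (w(v) = (v² + v*v) + (12 - 2) = (v² + v²) + 10 = 2*v² + 10 = 10 + 2*v²)
(w(90) + 35300) + t = ((10 + 2*90²) + 35300) - 140129 = ((10 + 2*8100) + 35300) - 140129 = ((10 + 16200) + 35300) - 140129 = (16210 + 35300) - 140129 = 51510 - 140129 = -88619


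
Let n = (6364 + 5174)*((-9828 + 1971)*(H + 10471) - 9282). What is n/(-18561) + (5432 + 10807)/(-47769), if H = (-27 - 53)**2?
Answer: 8118245146278251/98515601 ≈ 8.2406e+7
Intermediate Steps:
H = 6400 (H = (-80)**2 = 6400)
n = -1529531843202 (n = (6364 + 5174)*((-9828 + 1971)*(6400 + 10471) - 9282) = 11538*(-7857*16871 - 9282) = 11538*(-132555447 - 9282) = 11538*(-132564729) = -1529531843202)
n/(-18561) + (5432 + 10807)/(-47769) = -1529531843202/(-18561) + (5432 + 10807)/(-47769) = -1529531843202*(-1/18561) + 16239*(-1/47769) = 509843947734/6187 - 5413/15923 = 8118245146278251/98515601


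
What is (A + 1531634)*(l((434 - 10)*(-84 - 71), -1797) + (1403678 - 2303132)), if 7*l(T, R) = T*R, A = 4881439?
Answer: 716998633000326/7 ≈ 1.0243e+14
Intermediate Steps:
l(T, R) = R*T/7 (l(T, R) = (T*R)/7 = (R*T)/7 = R*T/7)
(A + 1531634)*(l((434 - 10)*(-84 - 71), -1797) + (1403678 - 2303132)) = (4881439 + 1531634)*((⅐)*(-1797)*((434 - 10)*(-84 - 71)) + (1403678 - 2303132)) = 6413073*((⅐)*(-1797)*(424*(-155)) - 899454) = 6413073*((⅐)*(-1797)*(-65720) - 899454) = 6413073*(118098840/7 - 899454) = 6413073*(111802662/7) = 716998633000326/7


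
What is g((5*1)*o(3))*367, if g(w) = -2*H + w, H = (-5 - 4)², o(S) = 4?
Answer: -52114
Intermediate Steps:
H = 81 (H = (-9)² = 81)
g(w) = -162 + w (g(w) = -2*81 + w = -162 + w)
g((5*1)*o(3))*367 = (-162 + (5*1)*4)*367 = (-162 + 5*4)*367 = (-162 + 20)*367 = -142*367 = -52114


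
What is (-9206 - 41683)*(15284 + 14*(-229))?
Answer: -614637342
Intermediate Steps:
(-9206 - 41683)*(15284 + 14*(-229)) = -50889*(15284 - 3206) = -50889*12078 = -614637342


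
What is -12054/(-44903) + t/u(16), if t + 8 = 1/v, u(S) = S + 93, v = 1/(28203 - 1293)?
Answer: 1209294392/4894427 ≈ 247.08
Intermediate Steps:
v = 1/26910 ≈ 3.7161e-5
u(S) = 93 + S
t = 26902 (t = -8 + 1/(1/26910) = -8 + 26910 = 26902)
-12054/(-44903) + t/u(16) = -12054/(-44903) + 26902/(93 + 16) = -12054*(-1/44903) + 26902/109 = 12054/44903 + 26902*(1/109) = 12054/44903 + 26902/109 = 1209294392/4894427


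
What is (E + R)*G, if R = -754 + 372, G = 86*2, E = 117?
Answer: -45580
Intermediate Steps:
G = 172
R = -382
(E + R)*G = (117 - 382)*172 = -265*172 = -45580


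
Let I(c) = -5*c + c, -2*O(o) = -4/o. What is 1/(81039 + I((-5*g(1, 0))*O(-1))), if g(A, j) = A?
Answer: 1/80999 ≈ 1.2346e-5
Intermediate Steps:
O(o) = 2/o (O(o) = -(-2)/o = 2/o)
I(c) = -4*c
1/(81039 + I((-5*g(1, 0))*O(-1))) = 1/(81039 - 4*(-5*1)*2/(-1)) = 1/(81039 - (-20)*2*(-1)) = 1/(81039 - (-20)*(-2)) = 1/(81039 - 4*10) = 1/(81039 - 40) = 1/80999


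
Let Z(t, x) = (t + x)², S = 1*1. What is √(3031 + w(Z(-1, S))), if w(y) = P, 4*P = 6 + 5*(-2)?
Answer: √3030 ≈ 55.045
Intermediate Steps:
S = 1
P = -1 (P = (6 + 5*(-2))/4 = (6 - 10)/4 = (¼)*(-4) = -1)
w(y) = -1
√(3031 + w(Z(-1, S))) = √(3031 - 1) = √3030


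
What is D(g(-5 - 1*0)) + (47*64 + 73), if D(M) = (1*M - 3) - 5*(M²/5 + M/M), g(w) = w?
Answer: 3043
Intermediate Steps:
D(M) = -8 + M - M² (D(M) = (M - 3) - 5*(M²*(⅕) + 1) = (-3 + M) - 5*(M²/5 + 1) = (-3 + M) - 5*(1 + M²/5) = (-3 + M) + (-5 - M²) = -8 + M - M²)
D(g(-5 - 1*0)) + (47*64 + 73) = (-8 + (-5 - 1*0) - (-5 - 1*0)²) + (47*64 + 73) = (-8 + (-5 + 0) - (-5 + 0)²) + (3008 + 73) = (-8 - 5 - 1*(-5)²) + 3081 = (-8 - 5 - 1*25) + 3081 = (-8 - 5 - 25) + 3081 = -38 + 3081 = 3043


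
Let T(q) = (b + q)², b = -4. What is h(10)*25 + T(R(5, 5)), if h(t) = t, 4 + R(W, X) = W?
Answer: 259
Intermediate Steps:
R(W, X) = -4 + W
T(q) = (-4 + q)²
h(10)*25 + T(R(5, 5)) = 10*25 + (-4 + (-4 + 5))² = 250 + (-4 + 1)² = 250 + (-3)² = 250 + 9 = 259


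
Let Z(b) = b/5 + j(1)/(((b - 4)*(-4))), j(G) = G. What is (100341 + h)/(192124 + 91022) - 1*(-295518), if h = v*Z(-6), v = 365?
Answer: 669398716321/2265168 ≈ 2.9552e+5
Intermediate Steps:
Z(b) = 1/(16 - 4*b) + b/5 (Z(b) = b/5 + 1/((b - 4)*(-4)) = b*(1/5) + 1/((-4 + b)*(-4)) = b/5 + 1/(16 - 4*b) = 1/(16 - 4*b) + b/5)
h = -3431/8 (h = 365*((-5 - 16*(-6) + 4*(-6)**2)/(20*(-4 - 6))) = 365*((1/20)*(-5 + 96 + 4*36)/(-10)) = 365*((1/20)*(-1/10)*(-5 + 96 + 144)) = 365*((1/20)*(-1/10)*235) = 365*(-47/40) = -3431/8 ≈ -428.88)
(100341 + h)/(192124 + 91022) - 1*(-295518) = (100341 - 3431/8)/(192124 + 91022) - 1*(-295518) = (799297/8)/283146 + 295518 = (799297/8)*(1/283146) + 295518 = 799297/2265168 + 295518 = 669398716321/2265168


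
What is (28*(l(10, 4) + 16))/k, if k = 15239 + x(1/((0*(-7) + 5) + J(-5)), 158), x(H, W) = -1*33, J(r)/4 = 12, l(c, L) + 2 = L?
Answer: 252/7603 ≈ 0.033145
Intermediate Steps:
l(c, L) = -2 + L
J(r) = 48 (J(r) = 4*12 = 48)
x(H, W) = -33
k = 15206 (k = 15239 - 33 = 15206)
(28*(l(10, 4) + 16))/k = (28*((-2 + 4) + 16))/15206 = (28*(2 + 16))*(1/15206) = (28*18)*(1/15206) = 504*(1/15206) = 252/7603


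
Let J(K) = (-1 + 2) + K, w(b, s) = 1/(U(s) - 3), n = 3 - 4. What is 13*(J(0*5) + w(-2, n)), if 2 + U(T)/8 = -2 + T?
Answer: 546/43 ≈ 12.698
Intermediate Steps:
U(T) = -32 + 8*T (U(T) = -16 + 8*(-2 + T) = -16 + (-16 + 8*T) = -32 + 8*T)
n = -1
w(b, s) = 1/(-35 + 8*s) (w(b, s) = 1/((-32 + 8*s) - 3) = 1/(-35 + 8*s))
J(K) = 1 + K
13*(J(0*5) + w(-2, n)) = 13*((1 + 0*5) + 1/(-35 + 8*(-1))) = 13*((1 + 0) + 1/(-35 - 8)) = 13*(1 + 1/(-43)) = 13*(1 - 1/43) = 13*(42/43) = 546/43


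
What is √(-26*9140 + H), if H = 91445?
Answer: I*√146195 ≈ 382.35*I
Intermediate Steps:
√(-26*9140 + H) = √(-26*9140 + 91445) = √(-237640 + 91445) = √(-146195) = I*√146195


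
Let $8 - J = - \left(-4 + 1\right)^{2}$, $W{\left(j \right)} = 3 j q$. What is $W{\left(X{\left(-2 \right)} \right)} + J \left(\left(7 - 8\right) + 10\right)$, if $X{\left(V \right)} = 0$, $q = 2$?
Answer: $153$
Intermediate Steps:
$W{\left(j \right)} = 6 j$ ($W{\left(j \right)} = 3 j 2 = 6 j$)
$J = 17$ ($J = 8 - - \left(-4 + 1\right)^{2} = 8 - - \left(-3\right)^{2} = 8 - \left(-1\right) 9 = 8 - -9 = 8 + 9 = 17$)
$W{\left(X{\left(-2 \right)} \right)} + J \left(\left(7 - 8\right) + 10\right) = 6 \cdot 0 + 17 \left(\left(7 - 8\right) + 10\right) = 0 + 17 \left(-1 + 10\right) = 0 + 17 \cdot 9 = 0 + 153 = 153$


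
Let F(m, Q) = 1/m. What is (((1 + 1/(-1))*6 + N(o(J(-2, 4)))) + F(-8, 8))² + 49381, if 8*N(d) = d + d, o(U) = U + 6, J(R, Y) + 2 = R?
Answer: 3160393/64 ≈ 49381.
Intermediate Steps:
J(R, Y) = -2 + R
o(U) = 6 + U
N(d) = d/4 (N(d) = (d + d)/8 = (2*d)/8 = d/4)
(((1 + 1/(-1))*6 + N(o(J(-2, 4)))) + F(-8, 8))² + 49381 = (((1 + 1/(-1))*6 + (6 + (-2 - 2))/4) + 1/(-8))² + 49381 = (((1 - 1)*6 + (6 - 4)/4) - ⅛)² + 49381 = ((0*6 + (¼)*2) - ⅛)² + 49381 = ((0 + ½) - ⅛)² + 49381 = (½ - ⅛)² + 49381 = (3/8)² + 49381 = 9/64 + 49381 = 3160393/64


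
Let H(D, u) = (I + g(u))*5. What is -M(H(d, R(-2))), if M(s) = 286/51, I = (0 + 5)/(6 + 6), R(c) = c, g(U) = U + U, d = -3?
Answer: -286/51 ≈ -5.6078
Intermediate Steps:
g(U) = 2*U
I = 5/12 ≈ 0.41667
H(D, u) = 25/12 + 10*u (H(D, u) = (5/12 + 2*u)*5 = 25/12 + 10*u)
M(s) = 286/51 (M(s) = 286*(1/51) = 286/51)
-M(H(d, R(-2))) = -1*286/51 = -286/51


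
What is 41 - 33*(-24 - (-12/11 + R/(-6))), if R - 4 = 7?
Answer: 1473/2 ≈ 736.50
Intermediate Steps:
R = 11 (R = 4 + 7 = 11)
41 - 33*(-24 - (-12/11 + R/(-6))) = 41 - 33*(-24 - (-12/11 + 11/(-6))) = 41 - 33*(-24 - (-12*1/11 + 11*(-⅙))) = 41 - 33*(-24 - (-12/11 - 11/6)) = 41 - 33*(-24 - 1*(-193/66)) = 41 - 33*(-24 + 193/66) = 41 - 33*(-1391/66) = 41 + 1391/2 = 1473/2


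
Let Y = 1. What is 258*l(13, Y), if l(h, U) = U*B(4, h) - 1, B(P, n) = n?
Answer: 3096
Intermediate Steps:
l(h, U) = -1 + U*h (l(h, U) = U*h - 1 = -1 + U*h)
258*l(13, Y) = 258*(-1 + 1*13) = 258*(-1 + 13) = 258*12 = 3096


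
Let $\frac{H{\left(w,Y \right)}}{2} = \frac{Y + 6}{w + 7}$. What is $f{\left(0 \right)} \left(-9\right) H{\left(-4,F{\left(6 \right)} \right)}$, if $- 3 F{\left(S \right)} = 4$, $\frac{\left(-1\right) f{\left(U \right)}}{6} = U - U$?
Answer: $0$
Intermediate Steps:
$f{\left(U \right)} = 0$ ($f{\left(U \right)} = - 6 \left(U - U\right) = \left(-6\right) 0 = 0$)
$F{\left(S \right)} = - \frac{4}{3}$ ($F{\left(S \right)} = \left(- \frac{1}{3}\right) 4 = - \frac{4}{3}$)
$H{\left(w,Y \right)} = \frac{2 \left(6 + Y\right)}{7 + w}$ ($H{\left(w,Y \right)} = 2 \frac{Y + 6}{w + 7} = 2 \frac{6 + Y}{7 + w} = \frac{2 \left(6 + Y\right)}{7 + w}$)
$f{\left(0 \right)} \left(-9\right) H{\left(-4,F{\left(6 \right)} \right)} = 0 \left(-9\right) \frac{2 \left(6 - \frac{4}{3}\right)}{7 - 4} = 0 \cdot 2 \cdot \frac{1}{3} \cdot \frac{14}{3} = 0 \cdot \frac{28}{9} = 0$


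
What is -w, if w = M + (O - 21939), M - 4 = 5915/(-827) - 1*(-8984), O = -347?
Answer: 11003361/827 ≈ 13305.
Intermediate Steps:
M = 7427161/827 (M = 4 + (5915/(-827) - 1*(-8984)) = 4 + (5915*(-1/827) + 8984) = 4 + (-5915/827 + 8984) = 4 + 7423853/827 = 7427161/827 ≈ 8980.8)
w = -11003361/827 (w = 7427161/827 + (-347 - 21939) = 7427161/827 - 22286 = -11003361/827 ≈ -13305.)
-w = -1*(-11003361/827) = 11003361/827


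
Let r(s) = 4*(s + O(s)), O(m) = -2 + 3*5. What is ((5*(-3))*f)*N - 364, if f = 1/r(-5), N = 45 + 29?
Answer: -6379/16 ≈ -398.69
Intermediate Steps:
O(m) = 13 (O(m) = -2 + 15 = 13)
N = 74
r(s) = 52 + 4*s (r(s) = 4*(s + 13) = 4*(13 + s) = 52 + 4*s)
f = 1/32 (f = 1/(52 + 4*(-5)) = 1/(52 - 20) = 1/32 ≈ 0.031250)
((5*(-3))*f)*N - 364 = ((5*(-3))*(1/32))*74 - 364 = -15*1/32*74 - 364 = -15/32*74 - 364 = -555/16 - 364 = -6379/16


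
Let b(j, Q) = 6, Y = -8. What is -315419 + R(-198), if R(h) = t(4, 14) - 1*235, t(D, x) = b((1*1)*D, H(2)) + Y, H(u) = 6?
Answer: -315656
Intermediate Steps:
t(D, x) = -2 (t(D, x) = 6 - 8 = -2)
R(h) = -237 (R(h) = -2 - 1*235 = -2 - 235 = -237)
-315419 + R(-198) = -315419 - 237 = -315656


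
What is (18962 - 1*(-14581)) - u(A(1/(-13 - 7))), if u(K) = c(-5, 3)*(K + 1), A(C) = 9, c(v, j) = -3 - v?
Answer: 33523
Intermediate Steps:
u(K) = 2 + 2*K (u(K) = (-3 - 1*(-5))*(K + 1) = (-3 + 5)*(1 + K) = 2*(1 + K) = 2 + 2*K)
(18962 - 1*(-14581)) - u(A(1/(-13 - 7))) = (18962 - 1*(-14581)) - (2 + 2*9) = (18962 + 14581) - (2 + 18) = 33543 - 1*20 = 33543 - 20 = 33523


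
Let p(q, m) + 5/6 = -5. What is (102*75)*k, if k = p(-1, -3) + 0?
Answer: -44625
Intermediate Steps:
p(q, m) = -35/6 (p(q, m) = -⅚ - 5 = -35/6)
k = -35/6 (k = -35/6 + 0 = -35/6 ≈ -5.8333)
(102*75)*k = (102*75)*(-35/6) = 7650*(-35/6) = -44625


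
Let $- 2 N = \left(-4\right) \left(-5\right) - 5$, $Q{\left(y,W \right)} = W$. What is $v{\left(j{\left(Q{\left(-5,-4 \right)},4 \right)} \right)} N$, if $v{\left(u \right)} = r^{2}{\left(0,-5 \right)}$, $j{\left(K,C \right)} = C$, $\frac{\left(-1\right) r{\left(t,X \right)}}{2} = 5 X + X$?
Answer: $-27000$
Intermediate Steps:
$r{\left(t,X \right)} = - 12 X$ ($r{\left(t,X \right)} = - 2 \left(5 X + X\right) = - 2 \cdot 6 X = - 12 X$)
$v{\left(u \right)} = 3600$ ($v{\left(u \right)} = \left(\left(-12\right) \left(-5\right)\right)^{2} = 60^{2} = 3600$)
$N = - \frac{15}{2}$ ($N = - \frac{\left(-4\right) \left(-5\right) - 5}{2} = - \frac{20 - 5}{2} = \left(- \frac{1}{2}\right) 15 = - \frac{15}{2} \approx -7.5$)
$v{\left(j{\left(Q{\left(-5,-4 \right)},4 \right)} \right)} N = 3600 \left(- \frac{15}{2}\right) = -27000$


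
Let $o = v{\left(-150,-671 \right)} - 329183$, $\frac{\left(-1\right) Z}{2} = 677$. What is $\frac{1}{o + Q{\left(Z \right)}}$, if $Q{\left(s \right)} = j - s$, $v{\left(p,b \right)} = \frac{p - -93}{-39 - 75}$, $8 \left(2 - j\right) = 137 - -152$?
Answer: $- \frac{8}{2622901} \approx -3.0501 \cdot 10^{-6}$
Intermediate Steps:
$j = - \frac{273}{8}$ ($j = 2 - \frac{137 - -152}{8} = 2 - \frac{137 + 152}{8} = 2 - \frac{289}{8} = - \frac{273}{8} \approx -34.125$)
$Z = -1354$ ($Z = \left(-2\right) 677 = -1354$)
$v{\left(p,b \right)} = - \frac{31}{38} - \frac{p}{114}$ ($v{\left(p,b \right)} = \frac{p + 93}{-114} = \left(93 + p\right) \left(- \frac{1}{114}\right) = - \frac{31}{38} - \frac{p}{114}$)
$Q{\left(s \right)} = - \frac{273}{8} - s$
$o = - \frac{658365}{2}$ ($o = \left(- \frac{31}{38} - - \frac{25}{19}\right) - 329183 = \left(- \frac{31}{38} + \frac{25}{19}\right) - 329183 = \frac{1}{2} - 329183 = - \frac{658365}{2} \approx -3.2918 \cdot 10^{5}$)
$\frac{1}{o + Q{\left(Z \right)}} = \frac{1}{- \frac{658365}{2} - - \frac{10559}{8}} = \frac{1}{- \frac{658365}{2} + \left(- \frac{273}{8} + 1354\right)} = \frac{1}{- \frac{658365}{2} + \frac{10559}{8}} = \frac{1}{- \frac{2622901}{8}} = - \frac{8}{2622901}$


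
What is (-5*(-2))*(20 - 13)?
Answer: 70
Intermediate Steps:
(-5*(-2))*(20 - 13) = 10*7 = 70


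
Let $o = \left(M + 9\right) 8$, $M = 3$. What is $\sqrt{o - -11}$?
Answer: $\sqrt{107} \approx 10.344$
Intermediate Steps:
$o = 96$ ($o = \left(3 + 9\right) 8 = 12 \cdot 8 = 96$)
$\sqrt{o - -11} = \sqrt{96 - -11} = \sqrt{96 + \left(-202 + 213\right)} = \sqrt{96 + 11} = \sqrt{107}$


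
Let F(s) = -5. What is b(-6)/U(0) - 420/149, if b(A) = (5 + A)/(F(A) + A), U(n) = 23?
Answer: -106111/37697 ≈ -2.8148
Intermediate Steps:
b(A) = (5 + A)/(-5 + A)
b(-6)/U(0) - 420/149 = ((5 - 6)/(-5 - 6))/23 - 420/149 = (-1/(-11))*(1/23) - 420*1/149 = -1/11*(-1)*(1/23) - 420/149 = (1/11)*(1/23) - 420/149 = 1/253 - 420/149 = -106111/37697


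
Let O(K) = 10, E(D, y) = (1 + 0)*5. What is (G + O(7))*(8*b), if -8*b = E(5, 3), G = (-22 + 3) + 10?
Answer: -5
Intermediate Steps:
E(D, y) = 5 (E(D, y) = 1*5 = 5)
G = -9 (G = -19 + 10 = -9)
b = -5/8 (b = -1/8*5 = -5/8 ≈ -0.62500)
(G + O(7))*(8*b) = (-9 + 10)*(8*(-5/8)) = 1*(-5) = -5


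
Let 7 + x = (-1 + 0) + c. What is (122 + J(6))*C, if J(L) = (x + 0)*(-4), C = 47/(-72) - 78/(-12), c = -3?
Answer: 34943/36 ≈ 970.64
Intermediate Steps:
x = -11 (x = -7 + ((-1 + 0) - 3) = -7 + (-1 - 3) = -7 - 4 = -11)
C = 421/72 (C = 47*(-1/72) - 78*(-1/12) = -47/72 + 13/2 = 421/72 ≈ 5.8472)
J(L) = 44 (J(L) = (-11 + 0)*(-4) = -11*(-4) = 44)
(122 + J(6))*C = (122 + 44)*(421/72) = 166*(421/72) = 34943/36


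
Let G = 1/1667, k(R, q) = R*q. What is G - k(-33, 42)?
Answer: 2310463/1667 ≈ 1386.0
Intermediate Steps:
G = 1/1667 ≈ 0.00059988
G - k(-33, 42) = 1/1667 - (-33)*42 = 1/1667 - 1*(-1386) = 1/1667 + 1386 = 2310463/1667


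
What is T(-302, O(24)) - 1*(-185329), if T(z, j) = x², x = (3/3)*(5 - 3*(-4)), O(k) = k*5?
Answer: 185618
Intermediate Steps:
O(k) = 5*k
x = 17 (x = (3*(⅓))*(5 + 12) = 1*17 = 17)
T(z, j) = 289 (T(z, j) = 17² = 289)
T(-302, O(24)) - 1*(-185329) = 289 - 1*(-185329) = 289 + 185329 = 185618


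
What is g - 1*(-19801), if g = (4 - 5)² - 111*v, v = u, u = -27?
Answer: 22799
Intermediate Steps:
v = -27
g = 2998 (g = (4 - 5)² - 111*(-27) = (-1)² + 2997 = 1 + 2997 = 2998)
g - 1*(-19801) = 2998 - 1*(-19801) = 2998 + 19801 = 22799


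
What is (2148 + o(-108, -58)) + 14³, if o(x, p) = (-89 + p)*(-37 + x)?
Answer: 26207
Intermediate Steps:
(2148 + o(-108, -58)) + 14³ = (2148 + (3293 - 89*(-108) - 37*(-58) - 58*(-108))) + 14³ = (2148 + (3293 + 9612 + 2146 + 6264)) + 2744 = (2148 + 21315) + 2744 = 23463 + 2744 = 26207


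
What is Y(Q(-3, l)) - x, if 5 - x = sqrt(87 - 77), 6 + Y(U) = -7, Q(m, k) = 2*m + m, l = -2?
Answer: -18 + sqrt(10) ≈ -14.838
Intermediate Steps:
Q(m, k) = 3*m
Y(U) = -13 (Y(U) = -6 - 7 = -13)
x = 5 - sqrt(10) (x = 5 - sqrt(87 - 77) = 5 - sqrt(10) ≈ 1.8377)
Y(Q(-3, l)) - x = -13 - (5 - sqrt(10)) = -13 + (-5 + sqrt(10)) = -18 + sqrt(10)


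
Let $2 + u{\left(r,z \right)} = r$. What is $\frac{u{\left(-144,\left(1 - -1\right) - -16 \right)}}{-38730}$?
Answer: $\frac{73}{19365} \approx 0.0037697$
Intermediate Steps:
$u{\left(r,z \right)} = -2 + r$
$\frac{u{\left(-144,\left(1 - -1\right) - -16 \right)}}{-38730} = \frac{-2 - 144}{-38730} = \left(-146\right) \left(- \frac{1}{38730}\right) = \frac{73}{19365}$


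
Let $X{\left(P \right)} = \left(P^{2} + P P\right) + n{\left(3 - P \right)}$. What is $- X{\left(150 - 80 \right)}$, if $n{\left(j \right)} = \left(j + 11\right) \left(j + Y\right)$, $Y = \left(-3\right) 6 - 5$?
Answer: $-14840$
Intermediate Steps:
$Y = -23$ ($Y = -18 - 5 = -23$)
$n{\left(j \right)} = \left(-23 + j\right) \left(11 + j\right)$ ($n{\left(j \right)} = \left(j + 11\right) \left(j - 23\right) = \left(11 + j\right) \left(-23 + j\right) = \left(-23 + j\right) \left(11 + j\right)$)
$X{\left(P \right)} = -289 + \left(3 - P\right)^{2} + 2 P^{2} + 12 P$ ($X{\left(P \right)} = \left(P^{2} + P P\right) - \left(253 - \left(3 - P\right)^{2} + 12 \left(3 - P\right)\right) = \left(P^{2} + P^{2}\right) + \left(-253 + \left(3 - P\right)^{2} + \left(-36 + 12 P\right)\right) = 2 P^{2} + \left(-289 + \left(3 - P\right)^{2} + 12 P\right) = -289 + \left(3 - P\right)^{2} + 2 P^{2} + 12 P$)
$- X{\left(150 - 80 \right)} = - (-280 + 3 \left(150 - 80\right)^{2} + 6 \left(150 - 80\right)) = - (-280 + 3 \cdot 70^{2} + 6 \cdot 70) = - (-280 + 3 \cdot 4900 + 420) = - (-280 + 14700 + 420) = \left(-1\right) 14840 = -14840$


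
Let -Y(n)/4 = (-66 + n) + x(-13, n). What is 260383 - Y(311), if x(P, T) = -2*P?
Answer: 261467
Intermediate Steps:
Y(n) = 160 - 4*n (Y(n) = -4*((-66 + n) - 2*(-13)) = -4*((-66 + n) + 26) = -4*(-40 + n) = 160 - 4*n)
260383 - Y(311) = 260383 - (160 - 4*311) = 260383 - (160 - 1244) = 260383 - 1*(-1084) = 260383 + 1084 = 261467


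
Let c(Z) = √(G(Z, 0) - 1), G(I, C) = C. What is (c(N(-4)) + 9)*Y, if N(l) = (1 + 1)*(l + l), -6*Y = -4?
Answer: 6 + 2*I/3 ≈ 6.0 + 0.66667*I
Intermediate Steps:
Y = ⅔ (Y = -⅙*(-4) = ⅔ ≈ 0.66667)
N(l) = 4*l (N(l) = 2*(2*l) = 4*l)
c(Z) = I (c(Z) = √(0 - 1) = √(-1) = I)
(c(N(-4)) + 9)*Y = (I + 9)*(⅔) = (9 + I)*(⅔) = 6 + 2*I/3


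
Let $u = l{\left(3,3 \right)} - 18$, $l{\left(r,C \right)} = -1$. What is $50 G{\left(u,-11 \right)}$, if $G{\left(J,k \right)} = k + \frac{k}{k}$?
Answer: $-500$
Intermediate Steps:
$u = -19$ ($u = -1 - 18 = -19$)
$G{\left(J,k \right)} = 1 + k$ ($G{\left(J,k \right)} = k + 1 = 1 + k$)
$50 G{\left(u,-11 \right)} = 50 \left(1 - 11\right) = 50 \left(-10\right) = -500$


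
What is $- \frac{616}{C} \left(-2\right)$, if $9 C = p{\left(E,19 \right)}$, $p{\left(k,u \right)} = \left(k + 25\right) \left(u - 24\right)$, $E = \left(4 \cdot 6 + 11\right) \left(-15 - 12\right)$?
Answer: $\frac{1386}{575} \approx 2.4104$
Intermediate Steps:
$E = -945$ ($E = \left(24 + 11\right) \left(-27\right) = 35 \left(-27\right) = -945$)
$p{\left(k,u \right)} = \left(-24 + u\right) \left(25 + k\right)$ ($p{\left(k,u \right)} = \left(25 + k\right) \left(-24 + u\right) = \left(-24 + u\right) \left(25 + k\right)$)
$C = \frac{4600}{9}$ ($C = \frac{-600 - -22680 + 25 \cdot 19 - 17955}{9} = \frac{-600 + 22680 + 475 - 17955}{9} = \frac{1}{9} \cdot 4600 = \frac{4600}{9} \approx 511.11$)
$- \frac{616}{C} \left(-2\right) = - \frac{616}{\frac{4600}{9}} \left(-2\right) = \left(-616\right) \frac{9}{4600} \left(-2\right) = \left(- \frac{693}{575}\right) \left(-2\right) = \frac{1386}{575}$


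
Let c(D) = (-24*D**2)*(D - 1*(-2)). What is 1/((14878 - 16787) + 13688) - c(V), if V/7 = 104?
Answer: 109371780510721/11779 ≈ 9.2853e+9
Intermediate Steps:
V = 728 (V = 7*104 = 728)
c(D) = -24*D**2*(2 + D) (c(D) = (-24*D**2)*(D + 2) = (-24*D**2)*(2 + D) = -24*D**2*(2 + D))
1/((14878 - 16787) + 13688) - c(V) = 1/((14878 - 16787) + 13688) - 24*728**2*(-2 - 1*728) = 1/(-1909 + 13688) - 24*529984*(-2 - 728) = 1/11779 - 24*529984*(-730) = 1/11779 - 1*(-9285319680) = 1/11779 + 9285319680 = 109371780510721/11779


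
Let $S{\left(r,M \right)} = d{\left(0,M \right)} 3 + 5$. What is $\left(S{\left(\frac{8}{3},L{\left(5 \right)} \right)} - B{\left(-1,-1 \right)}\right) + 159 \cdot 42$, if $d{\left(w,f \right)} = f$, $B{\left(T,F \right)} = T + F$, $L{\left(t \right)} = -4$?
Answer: $6673$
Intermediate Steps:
$B{\left(T,F \right)} = F + T$
$S{\left(r,M \right)} = 5 + 3 M$ ($S{\left(r,M \right)} = M 3 + 5 = 3 M + 5 = 5 + 3 M$)
$\left(S{\left(\frac{8}{3},L{\left(5 \right)} \right)} - B{\left(-1,-1 \right)}\right) + 159 \cdot 42 = \left(\left(5 + 3 \left(-4\right)\right) - \left(-1 - 1\right)\right) + 159 \cdot 42 = \left(\left(5 - 12\right) - -2\right) + 6678 = \left(-7 + 2\right) + 6678 = -5 + 6678 = 6673$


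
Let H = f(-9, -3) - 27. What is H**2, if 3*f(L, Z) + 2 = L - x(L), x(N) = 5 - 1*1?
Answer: 1024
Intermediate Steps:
x(N) = 4 (x(N) = 5 - 1 = 4)
f(L, Z) = -2 + L/3 (f(L, Z) = -2/3 + (L - 1*4)/3 = -2/3 + (L - 4)/3 = -2/3 + (-4 + L)/3 = -2/3 + (-4/3 + L/3) = -2 + L/3)
H = -32 (H = (-2 + (1/3)*(-9)) - 27 = (-2 - 3) - 27 = -5 - 27 = -32)
H**2 = (-32)**2 = 1024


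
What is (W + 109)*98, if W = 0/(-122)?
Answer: 10682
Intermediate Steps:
W = 0 (W = 0*(-1/122) = 0)
(W + 109)*98 = (0 + 109)*98 = 109*98 = 10682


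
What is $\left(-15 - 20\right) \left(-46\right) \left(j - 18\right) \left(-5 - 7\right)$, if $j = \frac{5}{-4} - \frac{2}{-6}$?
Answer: $365470$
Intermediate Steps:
$j = - \frac{11}{12}$ ($j = 5 \left(- \frac{1}{4}\right) - - \frac{1}{3} = - \frac{5}{4} + \frac{1}{3} = - \frac{11}{12} \approx -0.91667$)
$\left(-15 - 20\right) \left(-46\right) \left(j - 18\right) \left(-5 - 7\right) = \left(-15 - 20\right) \left(-46\right) \left(- \frac{11}{12} - 18\right) \left(-5 - 7\right) = \left(-35\right) \left(-46\right) \left(\left(- \frac{227}{12}\right) \left(-12\right)\right) = 1610 \cdot 227 = 365470$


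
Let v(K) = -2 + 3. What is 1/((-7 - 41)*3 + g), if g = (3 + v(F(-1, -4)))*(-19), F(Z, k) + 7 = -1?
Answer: -1/220 ≈ -0.0045455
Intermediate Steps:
F(Z, k) = -8 (F(Z, k) = -7 - 1 = -8)
v(K) = 1
g = -76 (g = (3 + 1)*(-19) = 4*(-19) = -76)
1/((-7 - 41)*3 + g) = 1/((-7 - 41)*3 - 76) = 1/(-48*3 - 76) = 1/(-144 - 76) = 1/(-220) = -1/220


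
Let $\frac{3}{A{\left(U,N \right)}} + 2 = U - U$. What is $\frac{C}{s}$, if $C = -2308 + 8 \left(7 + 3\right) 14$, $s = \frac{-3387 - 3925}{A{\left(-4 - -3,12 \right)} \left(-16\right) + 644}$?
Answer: $\frac{49599}{457} \approx 108.53$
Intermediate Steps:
$A{\left(U,N \right)} = - \frac{3}{2}$ ($A{\left(U,N \right)} = \frac{3}{-2 + \left(U - U\right)} = \frac{3}{-2 + 0} = \frac{3}{-2} = 3 \left(- \frac{1}{2}\right) = - \frac{3}{2}$)
$s = - \frac{1828}{167}$ ($s = \frac{-3387 - 3925}{\left(- \frac{3}{2}\right) \left(-16\right) + 644} = - \frac{7312}{24 + 644} = - \frac{7312}{668} = \left(-7312\right) \frac{1}{668} = - \frac{1828}{167} \approx -10.946$)
$C = -1188$ ($C = -2308 + 8 \cdot 10 \cdot 14 = -2308 + 80 \cdot 14 = -2308 + 1120 = -1188$)
$\frac{C}{s} = - \frac{1188}{- \frac{1828}{167}} = \left(-1188\right) \left(- \frac{167}{1828}\right) = \frac{49599}{457}$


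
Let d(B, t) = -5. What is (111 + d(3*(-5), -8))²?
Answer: 11236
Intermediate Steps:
(111 + d(3*(-5), -8))² = (111 - 5)² = 106² = 11236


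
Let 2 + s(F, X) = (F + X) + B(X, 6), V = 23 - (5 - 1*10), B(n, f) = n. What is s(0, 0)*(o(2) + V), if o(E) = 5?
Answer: -66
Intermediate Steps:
V = 28 (V = 23 - (5 - 10) = 23 - 1*(-5) = 23 + 5 = 28)
s(F, X) = -2 + F + 2*X (s(F, X) = -2 + ((F + X) + X) = -2 + (F + 2*X) = -2 + F + 2*X)
s(0, 0)*(o(2) + V) = (-2 + 0 + 2*0)*(5 + 28) = (-2 + 0 + 0)*33 = -2*33 = -66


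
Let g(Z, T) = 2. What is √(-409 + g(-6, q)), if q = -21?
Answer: I*√407 ≈ 20.174*I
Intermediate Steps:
√(-409 + g(-6, q)) = √(-409 + 2) = √(-407) = I*√407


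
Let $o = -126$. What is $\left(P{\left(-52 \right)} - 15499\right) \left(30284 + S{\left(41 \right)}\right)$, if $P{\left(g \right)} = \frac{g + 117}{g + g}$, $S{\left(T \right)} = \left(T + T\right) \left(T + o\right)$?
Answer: $- \frac{1445433029}{4} \approx -3.6136 \cdot 10^{8}$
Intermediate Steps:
$S{\left(T \right)} = 2 T \left(-126 + T\right)$ ($S{\left(T \right)} = \left(T + T\right) \left(T - 126\right) = 2 T \left(-126 + T\right)$)
$P{\left(g \right)} = \frac{117 + g}{2 g}$
$\left(P{\left(-52 \right)} - 15499\right) \left(30284 + S{\left(41 \right)}\right) = \left(\frac{117 - 52}{2 \left(-52\right)} - 15499\right) \left(30284 + 2 \cdot 41 \left(-126 + 41\right)\right) = \left(\frac{1}{2} \left(- \frac{1}{52}\right) 65 - 15499\right) \left(30284 + 2 \cdot 41 \left(-85\right)\right) = \left(- \frac{5}{8} - 15499\right) \left(30284 - 6970\right) = \left(- \frac{123997}{8}\right) 23314 = - \frac{1445433029}{4}$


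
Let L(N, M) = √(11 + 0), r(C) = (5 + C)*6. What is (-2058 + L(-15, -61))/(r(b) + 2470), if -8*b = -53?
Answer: -8232/10159 + 4*√11/10159 ≈ -0.80901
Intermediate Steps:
b = 53/8 (b = -⅛*(-53) = 53/8 ≈ 6.6250)
r(C) = 30 + 6*C
L(N, M) = √11
(-2058 + L(-15, -61))/(r(b) + 2470) = (-2058 + √11)/((30 + 6*(53/8)) + 2470) = (-2058 + √11)/((30 + 159/4) + 2470) = (-2058 + √11)/(279/4 + 2470) = (-2058 + √11)/(10159/4) = (-2058 + √11)*(4/10159) = -8232/10159 + 4*√11/10159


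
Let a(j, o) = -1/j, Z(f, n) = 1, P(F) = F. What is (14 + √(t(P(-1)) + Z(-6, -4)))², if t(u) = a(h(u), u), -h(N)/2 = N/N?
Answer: (28 + √6)²/4 ≈ 231.79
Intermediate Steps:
h(N) = -2 (h(N) = -2*N/N = -2*1 = -2)
t(u) = ½ (t(u) = -1/(-2) = -1*(-½) = ½)
(14 + √(t(P(-1)) + Z(-6, -4)))² = (14 + √(½ + 1))² = (14 + √(3/2))² = (14 + √6/2)²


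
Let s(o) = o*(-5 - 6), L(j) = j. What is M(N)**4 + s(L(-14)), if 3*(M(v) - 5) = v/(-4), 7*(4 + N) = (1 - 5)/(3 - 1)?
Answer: 37556689/38416 ≈ 977.63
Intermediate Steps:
s(o) = -11*o (s(o) = o*(-11) = -11*o)
N = -30/7 (N = -4 + ((1 - 5)/(3 - 1))/7 = -4 + (-4/2)/7 = -4 + (-4*1/2)/7 = -4 + (1/7)*(-2) = -4 - 2/7 = -30/7 ≈ -4.2857)
M(v) = 5 - v/12 (M(v) = 5 + (v/(-4))/3 = 5 + (v*(-1/4))/3 = 5 + (-v/4)/3 = 5 - v/12)
M(N)**4 + s(L(-14)) = (5 - 1/12*(-30/7))**4 - 11*(-14) = (5 + 5/14)**4 + 154 = (75/14)**4 + 154 = 31640625/38416 + 154 = 37556689/38416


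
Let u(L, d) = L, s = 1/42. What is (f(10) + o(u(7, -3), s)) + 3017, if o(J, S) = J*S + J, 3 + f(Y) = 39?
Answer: 18361/6 ≈ 3060.2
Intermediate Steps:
s = 1/42 ≈ 0.023810
f(Y) = 36 (f(Y) = -3 + 39 = 36)
o(J, S) = J + J*S
(f(10) + o(u(7, -3), s)) + 3017 = (36 + 7*(1 + 1/42)) + 3017 = (36 + 7*(43/42)) + 3017 = (36 + 43/6) + 3017 = 259/6 + 3017 = 18361/6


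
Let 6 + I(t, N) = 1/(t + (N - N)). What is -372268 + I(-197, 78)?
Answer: -73337979/197 ≈ -3.7227e+5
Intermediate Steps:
I(t, N) = -6 + 1/t (I(t, N) = -6 + 1/(t + (N - N)) = -6 + 1/(t + 0) = -6 + 1/t)
-372268 + I(-197, 78) = -372268 + (-6 + 1/(-197)) = -372268 + (-6 - 1/197) = -372268 - 1183/197 = -73337979/197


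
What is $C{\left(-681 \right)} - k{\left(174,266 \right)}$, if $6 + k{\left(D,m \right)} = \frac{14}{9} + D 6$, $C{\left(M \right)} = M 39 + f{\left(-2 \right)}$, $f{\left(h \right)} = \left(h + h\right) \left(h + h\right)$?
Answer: $- \frac{248243}{9} \approx -27583.0$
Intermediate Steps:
$f{\left(h \right)} = 4 h^{2}$ ($f{\left(h \right)} = 2 h 2 h = 4 h^{2}$)
$C{\left(M \right)} = 16 + 39 M$ ($C{\left(M \right)} = M 39 + 4 \left(-2\right)^{2} = 39 M + 4 \cdot 4 = 39 M + 16 = 16 + 39 M$)
$k{\left(D,m \right)} = - \frac{40}{9} + 6 D$ ($k{\left(D,m \right)} = -6 + \left(\frac{14}{9} + D 6\right) = -6 + \left(14 \cdot \frac{1}{9} + 6 D\right) = -6 + \left(\frac{14}{9} + 6 D\right) = - \frac{40}{9} + 6 D$)
$C{\left(-681 \right)} - k{\left(174,266 \right)} = \left(16 + 39 \left(-681\right)\right) - \left(- \frac{40}{9} + 6 \cdot 174\right) = \left(16 - 26559\right) - \left(- \frac{40}{9} + 1044\right) = -26543 - \frac{9356}{9} = - \frac{248243}{9}$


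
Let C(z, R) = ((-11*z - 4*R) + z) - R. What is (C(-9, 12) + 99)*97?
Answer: 12513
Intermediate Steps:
C(z, R) = -10*z - 5*R (C(z, R) = (-10*z - 4*R) - R = -10*z - 5*R)
(C(-9, 12) + 99)*97 = ((-10*(-9) - 5*12) + 99)*97 = ((90 - 60) + 99)*97 = (30 + 99)*97 = 129*97 = 12513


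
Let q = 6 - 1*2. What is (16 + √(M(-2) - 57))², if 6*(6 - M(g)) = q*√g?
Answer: (48 + √3*√(-153 - 2*I*√2))²/9 ≈ 207.11 - 229.48*I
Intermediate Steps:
q = 4 (q = 6 - 2 = 4)
M(g) = 6 - 2*√g/3
(16 + √(M(-2) - 57))² = (16 + √((6 - 2*I*√2/3) - 57))² = (16 + √(-51 - 2*I*√2/3))²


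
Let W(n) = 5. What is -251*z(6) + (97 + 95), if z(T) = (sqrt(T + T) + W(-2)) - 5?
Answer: 192 - 502*sqrt(3) ≈ -677.49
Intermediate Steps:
z(T) = sqrt(2)*sqrt(T) (z(T) = (sqrt(T + T) + 5) - 5 = (sqrt(2*T) + 5) - 5 = (sqrt(2)*sqrt(T) + 5) - 5 = (5 + sqrt(2)*sqrt(T)) - 5 = sqrt(2)*sqrt(T))
-251*z(6) + (97 + 95) = -251*sqrt(2)*sqrt(6) + (97 + 95) = -502*sqrt(3) + 192 = 192 - 502*sqrt(3)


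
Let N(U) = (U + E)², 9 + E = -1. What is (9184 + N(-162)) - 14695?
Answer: 24073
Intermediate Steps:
E = -10 (E = -9 - 1 = -10)
N(U) = (-10 + U)² (N(U) = (U - 10)² = (-10 + U)²)
(9184 + N(-162)) - 14695 = (9184 + (-10 - 162)²) - 14695 = (9184 + (-172)²) - 14695 = (9184 + 29584) - 14695 = 38768 - 14695 = 24073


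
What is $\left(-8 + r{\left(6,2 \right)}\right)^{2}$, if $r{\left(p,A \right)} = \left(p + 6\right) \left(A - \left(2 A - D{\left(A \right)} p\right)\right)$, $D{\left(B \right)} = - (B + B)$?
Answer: $102400$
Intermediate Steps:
$D{\left(B \right)} = - 2 B$
$r{\left(p,A \right)} = \left(6 + p\right) \left(- A - 2 A p\right)$ ($r{\left(p,A \right)} = \left(p + 6\right) \left(A + \left(- 2 A p - 2 A\right)\right) = \left(6 + p\right) \left(A - \left(2 A + 2 A p\right)\right) = \left(6 + p\right) \left(- A - 2 A p\right)$)
$\left(-8 + r{\left(6,2 \right)}\right)^{2} = \left(-8 + 2 \left(-6 - 78 - 2 \cdot 6^{2}\right)\right)^{2} = \left(-8 + 2 \left(-6 - 78 - 72\right)\right)^{2} = \left(-8 + 2 \left(-156\right)\right)^{2} = \left(-8 - 312\right)^{2} = \left(-320\right)^{2} = 102400$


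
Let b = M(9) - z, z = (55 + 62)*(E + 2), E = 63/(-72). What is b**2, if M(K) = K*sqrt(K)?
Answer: 700569/64 ≈ 10946.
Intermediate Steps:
E = -7/8 (E = 63*(-1/72) = -7/8 ≈ -0.87500)
z = 1053/8 (z = (55 + 62)*(-7/8 + 2) = 117*(9/8) = 1053/8 ≈ 131.63)
M(K) = K**(3/2)
b = -837/8 (b = 9**(3/2) - 1*1053/8 = 27 - 1053/8 = -837/8 ≈ -104.63)
b**2 = (-837/8)**2 = 700569/64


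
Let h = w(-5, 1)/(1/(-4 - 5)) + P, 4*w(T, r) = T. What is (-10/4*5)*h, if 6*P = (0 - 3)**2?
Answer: -1275/8 ≈ -159.38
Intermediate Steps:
w(T, r) = T/4
P = 3/2 (P = (0 - 3)**2/6 = (1/6)*(-3)**2 = (1/6)*9 = 3/2 ≈ 1.5000)
h = 51/4 (h = ((1/4)*(-5))/(1/(-4 - 5)) + 3/2 = -5/4/1/(-9) + 3/2 = -5/4/(-1/9) + 3/2 = -9*(-5/4) + 3/2 = 45/4 + 3/2 = 51/4 ≈ 12.750)
(-10/4*5)*h = (-10/4*5)*(51/4) = (-10*1/4*5)*(51/4) = -5/2*5*(51/4) = -25/2*51/4 = -1275/8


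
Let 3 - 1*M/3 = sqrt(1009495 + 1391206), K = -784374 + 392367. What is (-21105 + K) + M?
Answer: -413103 - 3*sqrt(2400701) ≈ -4.1775e+5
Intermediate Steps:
K = -392007
M = 9 - 3*sqrt(2400701) (M = 9 - 3*sqrt(1009495 + 1391206) = 9 - 3*sqrt(2400701) ≈ -4639.3)
(-21105 + K) + M = (-21105 - 392007) + (9 - 3*sqrt(2400701)) = -413112 + (9 - 3*sqrt(2400701)) = -413103 - 3*sqrt(2400701)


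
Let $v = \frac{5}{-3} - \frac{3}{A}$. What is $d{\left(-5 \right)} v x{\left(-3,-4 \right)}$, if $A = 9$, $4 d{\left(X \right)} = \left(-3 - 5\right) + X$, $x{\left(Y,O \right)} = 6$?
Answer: $39$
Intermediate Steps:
$d{\left(X \right)} = -2 + \frac{X}{4}$ ($d{\left(X \right)} = \frac{\left(-3 - 5\right) + X}{4} = \frac{-8 + X}{4} = -2 + \frac{X}{4}$)
$v = -2$ ($v = \frac{5}{-3} - \frac{3}{9} = 5 \left(- \frac{1}{3}\right) - \frac{1}{3} = - \frac{5}{3} - \frac{1}{3} = -2$)
$d{\left(-5 \right)} v x{\left(-3,-4 \right)} = \left(-2 + \frac{1}{4} \left(-5\right)\right) \left(-2\right) 6 = \left(-2 - \frac{5}{4}\right) \left(-2\right) 6 = \left(- \frac{13}{4}\right) \left(-2\right) 6 = \frac{13}{2} \cdot 6 = 39$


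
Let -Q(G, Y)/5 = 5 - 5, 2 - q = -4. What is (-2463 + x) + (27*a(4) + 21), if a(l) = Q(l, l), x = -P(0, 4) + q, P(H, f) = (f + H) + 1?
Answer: -2441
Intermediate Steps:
P(H, f) = 1 + H + f (P(H, f) = (H + f) + 1 = 1 + H + f)
q = 6 (q = 2 - 1*(-4) = 2 + 4 = 6)
x = 1 (x = -(1 + 0 + 4) + 6 = -1*5 + 6 = -5 + 6 = 1)
Q(G, Y) = 0 (Q(G, Y) = -5*(5 - 5) = -5*0 = 0)
a(l) = 0
(-2463 + x) + (27*a(4) + 21) = (-2463 + 1) + (27*0 + 21) = -2462 + (0 + 21) = -2462 + 21 = -2441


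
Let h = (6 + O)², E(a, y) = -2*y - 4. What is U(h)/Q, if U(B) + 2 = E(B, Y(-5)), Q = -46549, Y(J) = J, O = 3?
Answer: -4/46549 ≈ -8.5931e-5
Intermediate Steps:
E(a, y) = -4 - 2*y
h = 81 (h = (6 + 3)² = 9² = 81)
U(B) = 4 (U(B) = -2 + (-4 - 2*(-5)) = -2 + (-4 + 10) = -2 + 6 = 4)
U(h)/Q = 4/(-46549) = 4*(-1/46549) = -4/46549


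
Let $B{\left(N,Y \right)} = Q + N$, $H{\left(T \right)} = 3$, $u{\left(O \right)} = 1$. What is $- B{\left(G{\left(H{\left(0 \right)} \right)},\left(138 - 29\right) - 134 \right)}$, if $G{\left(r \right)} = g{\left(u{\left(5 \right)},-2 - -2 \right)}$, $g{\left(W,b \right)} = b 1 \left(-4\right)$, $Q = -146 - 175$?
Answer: $321$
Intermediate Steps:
$Q = -321$
$g{\left(W,b \right)} = - 4 b$ ($g{\left(W,b \right)} = b \left(-4\right) = - 4 b$)
$G{\left(r \right)} = 0$ ($G{\left(r \right)} = - 4 \left(-2 - -2\right) = - 4 \left(-2 + 2\right) = \left(-4\right) 0 = 0$)
$B{\left(N,Y \right)} = -321 + N$
$- B{\left(G{\left(H{\left(0 \right)} \right)},\left(138 - 29\right) - 134 \right)} = - (-321 + 0) = \left(-1\right) \left(-321\right) = 321$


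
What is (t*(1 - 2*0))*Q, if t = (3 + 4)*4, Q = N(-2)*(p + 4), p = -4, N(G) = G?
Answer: 0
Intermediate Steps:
Q = 0 (Q = -2*(-4 + 4) = -2*0 = 0)
t = 28 (t = 7*4 = 28)
(t*(1 - 2*0))*Q = (28*(1 - 2*0))*0 = (28*(1 + 0))*0 = (28*1)*0 = 28*0 = 0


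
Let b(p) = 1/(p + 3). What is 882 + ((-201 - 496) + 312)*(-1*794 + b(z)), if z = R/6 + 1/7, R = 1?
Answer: 42597338/139 ≈ 3.0646e+5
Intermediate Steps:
z = 13/42 (z = 1/6 + 1/7 = 1*(⅙) + 1*(⅐) = ⅙ + ⅐ = 13/42 ≈ 0.30952)
b(p) = 1/(3 + p)
882 + ((-201 - 496) + 312)*(-1*794 + b(z)) = 882 + ((-201 - 496) + 312)*(-1*794 + 1/(3 + 13/42)) = 882 + (-697 + 312)*(-794 + 1/(139/42)) = 882 - 385*(-794 + 42/139) = 882 - 385*(-110324/139) = 882 + 42474740/139 = 42597338/139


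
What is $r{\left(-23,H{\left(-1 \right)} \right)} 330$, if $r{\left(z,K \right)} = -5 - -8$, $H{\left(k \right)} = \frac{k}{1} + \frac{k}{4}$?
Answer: $990$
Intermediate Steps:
$H{\left(k \right)} = \frac{5 k}{4}$ ($H{\left(k \right)} = k 1 + k \frac{1}{4} = k + \frac{k}{4} = \frac{5 k}{4}$)
$r{\left(z,K \right)} = 3$ ($r{\left(z,K \right)} = -5 + 8 = 3$)
$r{\left(-23,H{\left(-1 \right)} \right)} 330 = 3 \cdot 330 = 990$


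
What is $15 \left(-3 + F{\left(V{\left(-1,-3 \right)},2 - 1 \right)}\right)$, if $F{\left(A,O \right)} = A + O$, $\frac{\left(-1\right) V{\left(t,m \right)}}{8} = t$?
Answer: $90$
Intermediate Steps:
$V{\left(t,m \right)} = - 8 t$
$15 \left(-3 + F{\left(V{\left(-1,-3 \right)},2 - 1 \right)}\right) = 15 \left(-3 + \left(\left(-8\right) \left(-1\right) + \left(2 - 1\right)\right)\right) = 15 \left(-3 + \left(8 + \left(2 - 1\right)\right)\right) = 15 \left(-3 + \left(8 + 1\right)\right) = 15 \left(-3 + 9\right) = 15 \cdot 6 = 90$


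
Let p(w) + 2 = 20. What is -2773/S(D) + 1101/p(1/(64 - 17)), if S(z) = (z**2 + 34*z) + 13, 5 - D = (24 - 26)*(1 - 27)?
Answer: 35395/624 ≈ 56.723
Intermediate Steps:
p(w) = 18 (p(w) = -2 + 20 = 18)
D = -47 (D = 5 - (24 - 26)*(1 - 27) = 5 - (-2)*(-26) = 5 - 1*52 = 5 - 52 = -47)
S(z) = 13 + z**2 + 34*z
-2773/S(D) + 1101/p(1/(64 - 17)) = -2773/(13 + (-47)**2 + 34*(-47)) + 1101/18 = -2773/(13 + 2209 - 1598) + 1101*(1/18) = -2773/624 + 367/6 = 35395/624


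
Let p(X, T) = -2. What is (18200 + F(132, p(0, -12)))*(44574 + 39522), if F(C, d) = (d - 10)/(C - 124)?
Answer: 1530421056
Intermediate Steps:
F(C, d) = (-10 + d)/(-124 + C)
(18200 + F(132, p(0, -12)))*(44574 + 39522) = (18200 + (-10 - 2)/(-124 + 132))*(44574 + 39522) = (18200 - 12/8)*84096 = (18200 + (⅛)*(-12))*84096 = (18200 - 3/2)*84096 = (36397/2)*84096 = 1530421056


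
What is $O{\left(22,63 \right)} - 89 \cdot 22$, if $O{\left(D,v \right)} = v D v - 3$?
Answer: $85357$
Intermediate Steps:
$O{\left(D,v \right)} = -3 + D v^{2}$ ($O{\left(D,v \right)} = D v v - 3 = D v^{2} - 3 = -3 + D v^{2}$)
$O{\left(22,63 \right)} - 89 \cdot 22 = \left(-3 + 22 \cdot 63^{2}\right) - 89 \cdot 22 = \left(-3 + 22 \cdot 3969\right) - 1958 = \left(-3 + 87318\right) - 1958 = 87315 - 1958 = 85357$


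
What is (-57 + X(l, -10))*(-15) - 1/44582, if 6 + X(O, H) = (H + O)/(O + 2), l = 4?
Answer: 42798719/44582 ≈ 960.00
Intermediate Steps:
X(O, H) = -6 + (H + O)/(2 + O) (X(O, H) = -6 + (H + O)/(O + 2) = -6 + (H + O)/(2 + O))
(-57 + X(l, -10))*(-15) - 1/44582 = (-57 + (-12 - 10 - 5*4)/(2 + 4))*(-15) - 1/44582 = (-57 + (-12 - 10 - 20)/6)*(-15) - 1*1/44582 = (-57 + (⅙)*(-42))*(-15) - 1/44582 = (-57 - 7)*(-15) - 1/44582 = -64*(-15) - 1/44582 = 960 - 1/44582 = 42798719/44582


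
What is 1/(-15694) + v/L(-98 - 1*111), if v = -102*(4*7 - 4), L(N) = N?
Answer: 106423/9086 ≈ 11.713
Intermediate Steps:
v = -2448 (v = -102*(28 - 4) = -102*24 = -2448)
1/(-15694) + v/L(-98 - 1*111) = 1/(-15694) - 2448/(-98 - 1*111) = -1/15694 - 2448/(-98 - 111) = -1/15694 - 2448/(-209) = -1/15694 - 2448*(-1/209) = -1/15694 + 2448/209 = 106423/9086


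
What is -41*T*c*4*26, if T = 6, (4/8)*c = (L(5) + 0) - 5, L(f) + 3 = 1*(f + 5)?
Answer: -102336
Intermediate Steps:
L(f) = 2 + f (L(f) = -3 + 1*(f + 5) = -3 + 1*(5 + f) = -3 + (5 + f) = 2 + f)
c = 4 (c = 2*(((2 + 5) + 0) - 5) = 2*((7 + 0) - 5) = 2*(7 - 5) = 2*2 = 4)
-41*T*c*4*26 = -41*6*4*4*26 = -984*4*26 = -41*96*26 = -3936*26 = -102336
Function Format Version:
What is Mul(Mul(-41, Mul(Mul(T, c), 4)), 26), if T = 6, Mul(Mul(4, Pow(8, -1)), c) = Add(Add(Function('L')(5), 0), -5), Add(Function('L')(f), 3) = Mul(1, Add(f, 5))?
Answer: -102336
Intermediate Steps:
Function('L')(f) = Add(2, f) (Function('L')(f) = Add(-3, Mul(1, Add(f, 5))) = Add(-3, Mul(1, Add(5, f))) = Add(-3, Add(5, f)) = Add(2, f))
c = 4 (c = Mul(2, Add(Add(Add(2, 5), 0), -5)) = Mul(2, Add(Add(7, 0), -5)) = Mul(2, Add(7, -5)) = Mul(2, 2) = 4)
Mul(Mul(-41, Mul(Mul(T, c), 4)), 26) = Mul(Mul(-41, Mul(Mul(6, 4), 4)), 26) = Mul(Mul(-41, Mul(24, 4)), 26) = Mul(Mul(-41, 96), 26) = Mul(-3936, 26) = -102336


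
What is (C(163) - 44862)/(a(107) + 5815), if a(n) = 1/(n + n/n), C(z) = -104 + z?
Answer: -4838724/628021 ≈ -7.7047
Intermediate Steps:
a(n) = 1/(1 + n) (a(n) = 1/(n + 1) = 1/(1 + n))
(C(163) - 44862)/(a(107) + 5815) = ((-104 + 163) - 44862)/(1/(1 + 107) + 5815) = (59 - 44862)/(1/108 + 5815) = -44803/(1/108 + 5815) = -44803/628021/108 = -44803*108/628021 = -4838724/628021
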